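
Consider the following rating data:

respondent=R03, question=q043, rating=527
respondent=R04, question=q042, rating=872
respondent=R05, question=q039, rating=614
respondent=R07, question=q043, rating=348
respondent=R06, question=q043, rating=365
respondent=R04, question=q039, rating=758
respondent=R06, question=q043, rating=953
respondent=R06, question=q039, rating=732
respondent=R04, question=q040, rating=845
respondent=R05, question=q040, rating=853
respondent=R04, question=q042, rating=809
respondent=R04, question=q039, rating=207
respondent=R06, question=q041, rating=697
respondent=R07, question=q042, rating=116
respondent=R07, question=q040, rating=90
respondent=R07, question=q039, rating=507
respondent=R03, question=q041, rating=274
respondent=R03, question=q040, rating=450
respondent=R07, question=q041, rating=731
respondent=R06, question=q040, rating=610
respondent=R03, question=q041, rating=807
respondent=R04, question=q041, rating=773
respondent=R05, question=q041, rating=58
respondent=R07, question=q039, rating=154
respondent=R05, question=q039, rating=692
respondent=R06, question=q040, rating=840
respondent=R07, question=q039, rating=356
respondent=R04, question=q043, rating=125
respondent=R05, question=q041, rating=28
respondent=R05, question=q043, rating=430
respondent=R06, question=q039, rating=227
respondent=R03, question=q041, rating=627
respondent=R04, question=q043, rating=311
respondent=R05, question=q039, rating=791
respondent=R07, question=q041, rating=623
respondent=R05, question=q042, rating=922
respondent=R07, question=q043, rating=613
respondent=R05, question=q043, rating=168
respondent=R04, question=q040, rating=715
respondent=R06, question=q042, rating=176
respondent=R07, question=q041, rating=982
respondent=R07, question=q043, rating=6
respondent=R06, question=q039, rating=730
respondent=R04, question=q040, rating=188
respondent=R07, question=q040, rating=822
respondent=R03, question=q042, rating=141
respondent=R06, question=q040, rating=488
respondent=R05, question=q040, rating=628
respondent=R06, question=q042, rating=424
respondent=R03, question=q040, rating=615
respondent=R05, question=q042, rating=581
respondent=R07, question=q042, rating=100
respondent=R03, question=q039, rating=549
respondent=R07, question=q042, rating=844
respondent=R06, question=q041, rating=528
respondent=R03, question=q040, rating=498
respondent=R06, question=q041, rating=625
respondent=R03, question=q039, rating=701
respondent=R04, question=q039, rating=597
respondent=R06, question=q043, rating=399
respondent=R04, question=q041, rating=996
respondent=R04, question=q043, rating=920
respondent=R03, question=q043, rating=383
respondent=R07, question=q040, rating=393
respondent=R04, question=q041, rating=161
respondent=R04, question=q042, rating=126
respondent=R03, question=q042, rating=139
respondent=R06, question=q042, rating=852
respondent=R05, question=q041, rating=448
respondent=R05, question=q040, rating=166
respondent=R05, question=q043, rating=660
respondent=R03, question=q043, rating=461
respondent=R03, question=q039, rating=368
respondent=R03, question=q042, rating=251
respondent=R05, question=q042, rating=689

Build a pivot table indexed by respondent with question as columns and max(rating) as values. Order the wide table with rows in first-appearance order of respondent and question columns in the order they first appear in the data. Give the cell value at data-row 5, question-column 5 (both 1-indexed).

With rows in first-appearance order of respondent, row 5 is respondent=R06. question columns in first-appearance order: q043, q042, q039, q040, q041; column 5 is q041.
Long rows with respondent=R06, question=q041: max(697, 528, 625) = 697.

697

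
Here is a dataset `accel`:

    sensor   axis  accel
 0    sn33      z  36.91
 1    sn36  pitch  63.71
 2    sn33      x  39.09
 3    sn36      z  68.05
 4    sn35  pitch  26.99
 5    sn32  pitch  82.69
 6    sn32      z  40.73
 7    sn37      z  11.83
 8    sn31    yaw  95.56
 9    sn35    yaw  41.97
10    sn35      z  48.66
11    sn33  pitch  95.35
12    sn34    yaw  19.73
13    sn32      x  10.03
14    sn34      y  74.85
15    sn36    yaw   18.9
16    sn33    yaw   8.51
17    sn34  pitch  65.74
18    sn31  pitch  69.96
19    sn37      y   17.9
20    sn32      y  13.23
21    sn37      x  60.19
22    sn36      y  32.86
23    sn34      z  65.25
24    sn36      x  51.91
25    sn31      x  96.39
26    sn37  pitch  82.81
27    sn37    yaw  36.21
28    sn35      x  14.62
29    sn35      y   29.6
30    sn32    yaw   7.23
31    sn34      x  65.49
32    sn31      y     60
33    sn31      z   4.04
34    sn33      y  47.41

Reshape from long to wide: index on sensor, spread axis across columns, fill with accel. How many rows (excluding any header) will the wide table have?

7

7 distinct sensor values → 7 rows.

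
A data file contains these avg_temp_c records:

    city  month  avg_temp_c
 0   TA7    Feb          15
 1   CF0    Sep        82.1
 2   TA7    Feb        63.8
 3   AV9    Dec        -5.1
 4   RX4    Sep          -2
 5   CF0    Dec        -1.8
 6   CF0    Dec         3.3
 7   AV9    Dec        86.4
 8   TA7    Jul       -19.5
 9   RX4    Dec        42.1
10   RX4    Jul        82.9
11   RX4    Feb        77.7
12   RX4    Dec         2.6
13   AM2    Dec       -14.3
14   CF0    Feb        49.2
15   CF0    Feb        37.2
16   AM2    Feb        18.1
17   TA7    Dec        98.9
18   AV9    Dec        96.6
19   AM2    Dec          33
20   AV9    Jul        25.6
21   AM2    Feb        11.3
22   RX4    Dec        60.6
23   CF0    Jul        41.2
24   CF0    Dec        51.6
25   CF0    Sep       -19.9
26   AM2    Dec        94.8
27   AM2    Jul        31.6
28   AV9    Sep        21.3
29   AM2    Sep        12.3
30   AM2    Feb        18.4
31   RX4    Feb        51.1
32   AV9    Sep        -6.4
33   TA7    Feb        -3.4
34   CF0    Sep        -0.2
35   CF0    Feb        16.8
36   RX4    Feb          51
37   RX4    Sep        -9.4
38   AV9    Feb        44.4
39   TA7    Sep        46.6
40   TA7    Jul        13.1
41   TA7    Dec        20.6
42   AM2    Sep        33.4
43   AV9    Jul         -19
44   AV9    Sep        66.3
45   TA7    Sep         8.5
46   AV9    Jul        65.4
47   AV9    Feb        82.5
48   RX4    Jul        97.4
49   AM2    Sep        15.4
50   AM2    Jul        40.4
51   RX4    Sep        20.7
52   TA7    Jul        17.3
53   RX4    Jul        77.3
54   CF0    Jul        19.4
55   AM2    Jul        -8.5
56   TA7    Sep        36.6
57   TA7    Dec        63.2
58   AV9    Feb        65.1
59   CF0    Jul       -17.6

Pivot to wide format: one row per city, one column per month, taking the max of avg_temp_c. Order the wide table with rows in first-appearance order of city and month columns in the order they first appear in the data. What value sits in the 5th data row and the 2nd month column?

33.4

With rows in first-appearance order of city, row 5 is city=AM2. month columns in first-appearance order: Feb, Sep, Dec, Jul; column 2 is Sep.
Long rows with city=AM2, month=Sep: max(12.3, 33.4, 15.4) = 33.4.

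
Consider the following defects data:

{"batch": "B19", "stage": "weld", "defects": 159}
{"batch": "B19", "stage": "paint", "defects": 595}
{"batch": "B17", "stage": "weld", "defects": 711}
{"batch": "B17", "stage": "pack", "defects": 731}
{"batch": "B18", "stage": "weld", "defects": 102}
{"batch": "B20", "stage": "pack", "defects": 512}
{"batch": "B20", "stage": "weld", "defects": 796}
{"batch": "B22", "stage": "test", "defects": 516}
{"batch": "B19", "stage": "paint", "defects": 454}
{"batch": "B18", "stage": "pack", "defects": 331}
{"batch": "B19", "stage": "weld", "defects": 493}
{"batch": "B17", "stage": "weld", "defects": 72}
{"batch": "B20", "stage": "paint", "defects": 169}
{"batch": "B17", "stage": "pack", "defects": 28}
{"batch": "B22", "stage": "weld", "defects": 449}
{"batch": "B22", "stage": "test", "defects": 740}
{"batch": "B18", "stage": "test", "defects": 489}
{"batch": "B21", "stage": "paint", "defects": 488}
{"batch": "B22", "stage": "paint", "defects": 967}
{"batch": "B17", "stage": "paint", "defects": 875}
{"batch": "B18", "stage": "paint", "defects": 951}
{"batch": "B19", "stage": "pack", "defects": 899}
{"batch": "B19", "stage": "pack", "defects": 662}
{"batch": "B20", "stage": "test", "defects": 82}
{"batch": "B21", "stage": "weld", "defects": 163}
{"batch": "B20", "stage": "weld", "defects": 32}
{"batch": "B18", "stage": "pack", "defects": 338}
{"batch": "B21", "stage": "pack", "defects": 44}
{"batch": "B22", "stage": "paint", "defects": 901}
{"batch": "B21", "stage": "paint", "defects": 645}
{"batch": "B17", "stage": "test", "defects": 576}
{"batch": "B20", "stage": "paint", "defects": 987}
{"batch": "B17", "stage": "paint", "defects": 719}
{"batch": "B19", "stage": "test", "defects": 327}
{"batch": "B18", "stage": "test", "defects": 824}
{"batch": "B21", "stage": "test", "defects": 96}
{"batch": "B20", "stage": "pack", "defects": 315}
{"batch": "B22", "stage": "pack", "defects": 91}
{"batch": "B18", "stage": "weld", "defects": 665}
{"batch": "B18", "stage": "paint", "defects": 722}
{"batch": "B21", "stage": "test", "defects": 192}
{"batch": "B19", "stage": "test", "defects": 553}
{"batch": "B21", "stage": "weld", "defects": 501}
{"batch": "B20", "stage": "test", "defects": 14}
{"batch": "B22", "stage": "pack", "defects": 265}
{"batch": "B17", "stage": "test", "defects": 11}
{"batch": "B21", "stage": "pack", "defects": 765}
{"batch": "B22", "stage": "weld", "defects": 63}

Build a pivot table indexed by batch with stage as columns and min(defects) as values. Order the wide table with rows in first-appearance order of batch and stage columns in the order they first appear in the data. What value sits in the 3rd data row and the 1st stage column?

With rows in first-appearance order of batch, row 3 is batch=B18. stage columns in first-appearance order: weld, paint, pack, test; column 1 is weld.
Long rows with batch=B18, stage=weld: min(102, 665) = 102.

102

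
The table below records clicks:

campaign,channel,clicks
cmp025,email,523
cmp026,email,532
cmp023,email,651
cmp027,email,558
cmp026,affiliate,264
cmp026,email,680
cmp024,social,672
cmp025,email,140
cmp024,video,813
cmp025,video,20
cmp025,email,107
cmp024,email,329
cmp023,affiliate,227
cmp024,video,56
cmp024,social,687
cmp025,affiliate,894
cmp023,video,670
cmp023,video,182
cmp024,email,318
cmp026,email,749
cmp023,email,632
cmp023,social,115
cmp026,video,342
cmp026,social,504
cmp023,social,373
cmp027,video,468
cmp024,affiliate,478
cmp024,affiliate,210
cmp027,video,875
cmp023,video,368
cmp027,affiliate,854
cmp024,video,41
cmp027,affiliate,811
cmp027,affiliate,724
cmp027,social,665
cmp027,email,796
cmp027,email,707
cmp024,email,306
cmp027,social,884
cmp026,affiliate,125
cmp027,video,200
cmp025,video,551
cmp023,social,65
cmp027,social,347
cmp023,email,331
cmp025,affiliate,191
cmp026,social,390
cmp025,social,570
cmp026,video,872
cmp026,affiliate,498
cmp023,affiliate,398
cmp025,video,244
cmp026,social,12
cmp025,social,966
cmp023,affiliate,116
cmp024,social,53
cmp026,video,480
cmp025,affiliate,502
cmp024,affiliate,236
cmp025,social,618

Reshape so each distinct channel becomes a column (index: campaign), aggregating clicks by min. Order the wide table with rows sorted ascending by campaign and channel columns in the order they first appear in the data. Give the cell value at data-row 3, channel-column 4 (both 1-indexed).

With rows sorted ascending by campaign, row 3 is campaign=cmp025. channel columns in first-appearance order: email, affiliate, social, video; column 4 is video.
Long rows with campaign=cmp025, channel=video: min(20, 551, 244) = 20.

20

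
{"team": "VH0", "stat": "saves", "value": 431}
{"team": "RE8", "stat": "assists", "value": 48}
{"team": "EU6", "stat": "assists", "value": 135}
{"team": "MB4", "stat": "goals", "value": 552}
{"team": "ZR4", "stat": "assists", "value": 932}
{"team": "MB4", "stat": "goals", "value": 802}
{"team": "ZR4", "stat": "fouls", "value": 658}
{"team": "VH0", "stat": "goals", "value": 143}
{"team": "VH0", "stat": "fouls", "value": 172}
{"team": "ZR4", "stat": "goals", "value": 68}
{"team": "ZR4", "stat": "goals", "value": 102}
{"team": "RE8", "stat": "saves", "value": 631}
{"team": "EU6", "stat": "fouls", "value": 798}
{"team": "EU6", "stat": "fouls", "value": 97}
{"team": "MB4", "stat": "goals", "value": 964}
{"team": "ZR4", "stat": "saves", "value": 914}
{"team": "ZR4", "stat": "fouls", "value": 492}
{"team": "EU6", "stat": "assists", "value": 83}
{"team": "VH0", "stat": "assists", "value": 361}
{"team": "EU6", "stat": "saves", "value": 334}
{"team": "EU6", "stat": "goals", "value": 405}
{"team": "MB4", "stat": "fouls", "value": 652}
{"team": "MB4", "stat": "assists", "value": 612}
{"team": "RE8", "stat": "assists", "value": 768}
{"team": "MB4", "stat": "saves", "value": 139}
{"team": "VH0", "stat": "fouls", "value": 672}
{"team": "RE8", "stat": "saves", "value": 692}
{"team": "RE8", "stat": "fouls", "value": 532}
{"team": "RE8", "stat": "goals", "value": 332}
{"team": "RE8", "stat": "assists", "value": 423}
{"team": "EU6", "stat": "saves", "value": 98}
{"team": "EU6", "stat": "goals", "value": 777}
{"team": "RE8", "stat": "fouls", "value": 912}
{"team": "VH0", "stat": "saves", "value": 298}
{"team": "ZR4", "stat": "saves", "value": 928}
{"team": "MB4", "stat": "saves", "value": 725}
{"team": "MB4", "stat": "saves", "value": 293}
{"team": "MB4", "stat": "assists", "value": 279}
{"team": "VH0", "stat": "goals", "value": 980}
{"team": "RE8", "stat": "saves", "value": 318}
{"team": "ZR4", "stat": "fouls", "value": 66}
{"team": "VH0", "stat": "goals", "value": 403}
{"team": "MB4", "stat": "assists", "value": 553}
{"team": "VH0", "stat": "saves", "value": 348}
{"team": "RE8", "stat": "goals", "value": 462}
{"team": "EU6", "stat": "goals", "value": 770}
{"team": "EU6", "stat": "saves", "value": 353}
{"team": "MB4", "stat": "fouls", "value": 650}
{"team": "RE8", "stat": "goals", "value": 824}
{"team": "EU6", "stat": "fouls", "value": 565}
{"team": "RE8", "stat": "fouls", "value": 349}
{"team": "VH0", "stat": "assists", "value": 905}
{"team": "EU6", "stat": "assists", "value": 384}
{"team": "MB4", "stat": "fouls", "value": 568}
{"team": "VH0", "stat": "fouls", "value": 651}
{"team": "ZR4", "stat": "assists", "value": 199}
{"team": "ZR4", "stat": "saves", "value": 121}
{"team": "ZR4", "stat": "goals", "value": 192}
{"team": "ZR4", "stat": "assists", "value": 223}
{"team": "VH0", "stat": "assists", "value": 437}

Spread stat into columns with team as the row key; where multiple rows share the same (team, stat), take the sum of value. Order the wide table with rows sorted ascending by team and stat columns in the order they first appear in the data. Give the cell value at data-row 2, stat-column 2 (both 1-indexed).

1444

With rows sorted ascending by team, row 2 is team=MB4. stat columns in first-appearance order: saves, assists, goals, fouls; column 2 is assists.
Long rows with team=MB4, stat=assists: 612 + 279 + 553 = 1444.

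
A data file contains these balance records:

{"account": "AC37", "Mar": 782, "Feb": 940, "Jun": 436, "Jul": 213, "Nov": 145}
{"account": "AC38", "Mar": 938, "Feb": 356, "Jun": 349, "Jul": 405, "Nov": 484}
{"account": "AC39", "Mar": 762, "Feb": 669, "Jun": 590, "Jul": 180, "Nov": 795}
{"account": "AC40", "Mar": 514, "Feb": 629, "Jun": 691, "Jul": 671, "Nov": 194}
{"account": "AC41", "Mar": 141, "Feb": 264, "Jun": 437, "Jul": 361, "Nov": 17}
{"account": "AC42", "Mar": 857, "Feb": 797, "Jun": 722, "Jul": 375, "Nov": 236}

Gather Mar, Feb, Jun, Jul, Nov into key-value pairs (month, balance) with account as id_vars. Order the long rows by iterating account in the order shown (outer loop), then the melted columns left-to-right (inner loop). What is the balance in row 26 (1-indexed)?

30 rows total (6 × 5). Row 26: index ⌊(26-1)/5⌋ = 5 into account → AC42; (26-1) mod 5 = 0 into the melted columns → Mar.
So row 26 is (AC42, Mar, 857); balance = 857.

857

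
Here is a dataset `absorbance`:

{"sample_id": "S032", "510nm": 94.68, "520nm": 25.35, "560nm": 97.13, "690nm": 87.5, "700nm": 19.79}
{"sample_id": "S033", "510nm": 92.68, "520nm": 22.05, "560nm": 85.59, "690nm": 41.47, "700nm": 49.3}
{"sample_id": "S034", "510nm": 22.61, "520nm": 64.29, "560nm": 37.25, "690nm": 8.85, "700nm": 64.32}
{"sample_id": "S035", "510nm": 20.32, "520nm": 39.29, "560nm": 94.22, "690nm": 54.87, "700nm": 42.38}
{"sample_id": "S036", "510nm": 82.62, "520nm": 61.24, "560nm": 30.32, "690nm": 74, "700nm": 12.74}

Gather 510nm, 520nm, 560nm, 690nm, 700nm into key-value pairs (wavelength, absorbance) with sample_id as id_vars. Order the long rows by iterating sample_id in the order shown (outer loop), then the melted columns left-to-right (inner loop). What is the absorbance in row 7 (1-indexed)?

22.05

25 rows total (5 × 5). Row 7: index ⌊(7-1)/5⌋ = 1 into sample_id → S033; (7-1) mod 5 = 1 into the melted columns → 520nm.
So row 7 is (S033, 520nm, 22.05); absorbance = 22.05.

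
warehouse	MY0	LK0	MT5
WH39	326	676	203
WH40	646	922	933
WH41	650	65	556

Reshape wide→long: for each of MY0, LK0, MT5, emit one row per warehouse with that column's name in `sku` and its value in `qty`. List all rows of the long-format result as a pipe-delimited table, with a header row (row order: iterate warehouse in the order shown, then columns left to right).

Each (warehouse, column) pair becomes one row: 3 × 3 = 9 rows.
For example, (WH39, MY0) → qty=326.

| warehouse | sku | qty |
| WH39 | MY0 | 326 |
| WH39 | LK0 | 676 |
| WH39 | MT5 | 203 |
| WH40 | MY0 | 646 |
| WH40 | LK0 | 922 |
| WH40 | MT5 | 933 |
| WH41 | MY0 | 650 |
| WH41 | LK0 | 65 |
| WH41 | MT5 | 556 |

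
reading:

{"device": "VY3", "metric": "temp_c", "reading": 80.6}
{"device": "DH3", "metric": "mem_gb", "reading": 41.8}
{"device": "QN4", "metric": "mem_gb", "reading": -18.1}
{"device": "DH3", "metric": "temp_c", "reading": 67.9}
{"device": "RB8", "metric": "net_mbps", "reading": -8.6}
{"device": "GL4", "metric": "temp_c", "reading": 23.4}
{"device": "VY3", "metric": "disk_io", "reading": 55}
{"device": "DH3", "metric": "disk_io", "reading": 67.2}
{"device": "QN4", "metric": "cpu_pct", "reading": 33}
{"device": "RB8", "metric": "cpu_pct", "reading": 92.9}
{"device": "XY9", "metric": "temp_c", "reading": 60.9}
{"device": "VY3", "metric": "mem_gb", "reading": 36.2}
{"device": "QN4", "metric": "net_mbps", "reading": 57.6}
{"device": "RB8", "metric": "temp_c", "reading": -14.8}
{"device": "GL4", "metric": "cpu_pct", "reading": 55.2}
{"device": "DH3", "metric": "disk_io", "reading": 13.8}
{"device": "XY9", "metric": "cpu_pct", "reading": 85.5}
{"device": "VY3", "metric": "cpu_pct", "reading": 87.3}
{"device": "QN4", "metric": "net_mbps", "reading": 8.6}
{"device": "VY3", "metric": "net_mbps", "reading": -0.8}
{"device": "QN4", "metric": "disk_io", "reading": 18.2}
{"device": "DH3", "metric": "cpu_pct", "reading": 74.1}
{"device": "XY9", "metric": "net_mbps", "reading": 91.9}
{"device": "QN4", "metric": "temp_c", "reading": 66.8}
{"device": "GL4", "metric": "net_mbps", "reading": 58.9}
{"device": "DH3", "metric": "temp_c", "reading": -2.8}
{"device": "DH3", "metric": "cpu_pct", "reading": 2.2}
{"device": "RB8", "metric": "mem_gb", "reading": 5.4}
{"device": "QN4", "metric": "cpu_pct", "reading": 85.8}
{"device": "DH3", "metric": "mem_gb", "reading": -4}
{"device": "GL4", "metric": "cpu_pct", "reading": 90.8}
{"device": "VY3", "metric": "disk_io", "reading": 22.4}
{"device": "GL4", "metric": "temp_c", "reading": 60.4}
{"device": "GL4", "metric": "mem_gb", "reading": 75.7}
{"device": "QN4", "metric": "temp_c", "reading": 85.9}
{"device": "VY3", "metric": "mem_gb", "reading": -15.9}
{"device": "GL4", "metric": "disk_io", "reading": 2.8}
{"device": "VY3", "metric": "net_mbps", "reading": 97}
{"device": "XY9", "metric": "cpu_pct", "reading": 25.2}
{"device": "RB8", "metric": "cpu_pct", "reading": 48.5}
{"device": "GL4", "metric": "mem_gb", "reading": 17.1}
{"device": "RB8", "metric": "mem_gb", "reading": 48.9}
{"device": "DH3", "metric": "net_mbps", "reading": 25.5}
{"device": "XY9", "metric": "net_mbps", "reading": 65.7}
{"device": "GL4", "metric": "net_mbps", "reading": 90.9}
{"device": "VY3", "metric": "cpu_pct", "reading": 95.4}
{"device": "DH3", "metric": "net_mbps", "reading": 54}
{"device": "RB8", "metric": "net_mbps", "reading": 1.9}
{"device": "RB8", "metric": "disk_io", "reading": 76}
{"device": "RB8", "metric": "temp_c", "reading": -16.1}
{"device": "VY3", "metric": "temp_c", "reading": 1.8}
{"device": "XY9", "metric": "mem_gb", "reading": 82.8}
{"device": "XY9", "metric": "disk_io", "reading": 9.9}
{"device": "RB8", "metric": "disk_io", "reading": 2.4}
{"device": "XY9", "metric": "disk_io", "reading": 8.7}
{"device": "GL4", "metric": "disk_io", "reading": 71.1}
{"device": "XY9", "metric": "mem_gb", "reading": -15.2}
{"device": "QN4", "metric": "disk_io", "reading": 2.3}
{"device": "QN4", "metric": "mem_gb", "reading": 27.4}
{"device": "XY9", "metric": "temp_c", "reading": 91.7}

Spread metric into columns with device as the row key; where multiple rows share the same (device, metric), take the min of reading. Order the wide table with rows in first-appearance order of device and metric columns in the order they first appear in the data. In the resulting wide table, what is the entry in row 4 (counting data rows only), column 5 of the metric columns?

48.5

With rows in first-appearance order of device, row 4 is device=RB8. metric columns in first-appearance order: temp_c, mem_gb, net_mbps, disk_io, cpu_pct; column 5 is cpu_pct.
Long rows with device=RB8, metric=cpu_pct: min(92.9, 48.5) = 48.5.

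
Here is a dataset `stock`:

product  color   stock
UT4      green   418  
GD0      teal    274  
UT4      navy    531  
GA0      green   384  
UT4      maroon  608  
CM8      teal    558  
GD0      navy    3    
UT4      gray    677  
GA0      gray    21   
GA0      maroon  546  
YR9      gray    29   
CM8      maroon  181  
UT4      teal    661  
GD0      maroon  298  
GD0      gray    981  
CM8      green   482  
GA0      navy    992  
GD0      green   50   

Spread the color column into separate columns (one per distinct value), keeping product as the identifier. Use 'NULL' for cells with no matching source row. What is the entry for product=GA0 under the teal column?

NULL

No long-format row has product=GA0 and color=teal, so the cell is NULL.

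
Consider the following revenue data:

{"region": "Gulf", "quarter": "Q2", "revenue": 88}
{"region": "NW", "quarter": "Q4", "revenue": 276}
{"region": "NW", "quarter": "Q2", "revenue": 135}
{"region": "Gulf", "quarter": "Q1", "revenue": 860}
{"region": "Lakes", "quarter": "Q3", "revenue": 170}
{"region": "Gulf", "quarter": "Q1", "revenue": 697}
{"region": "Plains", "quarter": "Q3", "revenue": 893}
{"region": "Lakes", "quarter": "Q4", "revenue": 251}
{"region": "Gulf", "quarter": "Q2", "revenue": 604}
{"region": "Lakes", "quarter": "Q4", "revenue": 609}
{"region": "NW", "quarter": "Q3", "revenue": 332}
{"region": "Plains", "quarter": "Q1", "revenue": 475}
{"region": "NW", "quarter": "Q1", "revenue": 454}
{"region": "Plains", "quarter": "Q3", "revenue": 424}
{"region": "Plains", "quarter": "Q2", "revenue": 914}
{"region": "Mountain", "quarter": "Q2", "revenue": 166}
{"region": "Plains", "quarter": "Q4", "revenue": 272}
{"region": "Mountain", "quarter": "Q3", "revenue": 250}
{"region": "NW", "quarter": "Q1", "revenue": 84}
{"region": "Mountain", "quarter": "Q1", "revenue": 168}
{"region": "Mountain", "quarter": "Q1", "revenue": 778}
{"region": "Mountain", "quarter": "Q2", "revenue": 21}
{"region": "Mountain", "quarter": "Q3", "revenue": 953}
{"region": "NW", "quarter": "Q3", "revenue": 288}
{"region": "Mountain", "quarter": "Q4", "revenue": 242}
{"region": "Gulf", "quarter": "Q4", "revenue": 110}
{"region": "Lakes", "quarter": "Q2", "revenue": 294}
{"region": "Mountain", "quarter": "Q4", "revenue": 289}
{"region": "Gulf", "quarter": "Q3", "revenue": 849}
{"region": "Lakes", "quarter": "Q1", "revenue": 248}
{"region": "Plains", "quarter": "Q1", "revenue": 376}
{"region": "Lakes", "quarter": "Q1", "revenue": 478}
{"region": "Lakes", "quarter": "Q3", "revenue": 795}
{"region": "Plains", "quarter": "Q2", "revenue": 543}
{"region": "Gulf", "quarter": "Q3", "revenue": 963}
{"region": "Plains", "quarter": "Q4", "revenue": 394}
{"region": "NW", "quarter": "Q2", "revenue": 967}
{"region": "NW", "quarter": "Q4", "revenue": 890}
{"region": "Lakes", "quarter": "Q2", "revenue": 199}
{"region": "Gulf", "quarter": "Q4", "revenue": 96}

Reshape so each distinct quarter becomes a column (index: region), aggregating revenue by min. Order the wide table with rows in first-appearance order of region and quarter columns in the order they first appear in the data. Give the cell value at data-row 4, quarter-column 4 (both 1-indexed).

With rows in first-appearance order of region, row 4 is region=Plains. quarter columns in first-appearance order: Q2, Q4, Q1, Q3; column 4 is Q3.
Long rows with region=Plains, quarter=Q3: min(893, 424) = 424.

424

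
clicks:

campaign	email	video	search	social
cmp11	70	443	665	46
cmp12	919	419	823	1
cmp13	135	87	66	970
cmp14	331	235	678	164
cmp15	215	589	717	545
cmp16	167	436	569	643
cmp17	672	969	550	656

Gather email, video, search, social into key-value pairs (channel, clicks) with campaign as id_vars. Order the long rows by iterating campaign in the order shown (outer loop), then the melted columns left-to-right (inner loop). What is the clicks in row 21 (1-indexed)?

167

28 rows total (7 × 4). Row 21: index ⌊(21-1)/4⌋ = 5 into campaign → cmp16; (21-1) mod 4 = 0 into the melted columns → email.
So row 21 is (cmp16, email, 167); clicks = 167.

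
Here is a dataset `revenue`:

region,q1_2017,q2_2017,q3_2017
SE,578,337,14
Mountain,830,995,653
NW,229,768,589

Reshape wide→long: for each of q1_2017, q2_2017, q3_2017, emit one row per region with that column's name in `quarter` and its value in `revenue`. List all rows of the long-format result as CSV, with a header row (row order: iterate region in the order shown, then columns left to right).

Each (region, column) pair becomes one row: 3 × 3 = 9 rows.
For example, (SE, q1_2017) → revenue=578.

region,quarter,revenue
SE,q1_2017,578
SE,q2_2017,337
SE,q3_2017,14
Mountain,q1_2017,830
Mountain,q2_2017,995
Mountain,q3_2017,653
NW,q1_2017,229
NW,q2_2017,768
NW,q3_2017,589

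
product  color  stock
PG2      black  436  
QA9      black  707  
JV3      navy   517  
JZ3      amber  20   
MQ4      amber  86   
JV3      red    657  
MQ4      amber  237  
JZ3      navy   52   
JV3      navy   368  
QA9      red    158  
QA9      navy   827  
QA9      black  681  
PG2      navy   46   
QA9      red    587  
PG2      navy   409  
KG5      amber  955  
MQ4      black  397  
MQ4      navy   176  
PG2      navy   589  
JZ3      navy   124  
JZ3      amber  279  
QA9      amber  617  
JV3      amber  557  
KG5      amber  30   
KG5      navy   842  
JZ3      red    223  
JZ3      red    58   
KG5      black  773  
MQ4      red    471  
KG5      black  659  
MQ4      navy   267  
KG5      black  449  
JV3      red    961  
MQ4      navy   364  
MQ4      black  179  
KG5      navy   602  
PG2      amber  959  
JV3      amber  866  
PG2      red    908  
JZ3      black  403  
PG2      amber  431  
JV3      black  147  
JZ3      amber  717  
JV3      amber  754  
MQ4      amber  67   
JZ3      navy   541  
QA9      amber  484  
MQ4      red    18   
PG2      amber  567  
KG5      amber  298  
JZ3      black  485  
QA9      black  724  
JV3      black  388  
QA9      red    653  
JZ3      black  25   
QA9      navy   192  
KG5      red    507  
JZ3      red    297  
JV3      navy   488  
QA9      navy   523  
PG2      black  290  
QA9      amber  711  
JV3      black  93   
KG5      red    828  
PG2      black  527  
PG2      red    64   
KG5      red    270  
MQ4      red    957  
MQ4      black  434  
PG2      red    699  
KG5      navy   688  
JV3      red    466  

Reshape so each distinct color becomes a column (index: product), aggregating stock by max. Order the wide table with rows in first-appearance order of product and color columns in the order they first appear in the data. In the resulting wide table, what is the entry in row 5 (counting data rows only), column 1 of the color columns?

With rows in first-appearance order of product, row 5 is product=MQ4. color columns in first-appearance order: black, navy, amber, red; column 1 is black.
Long rows with product=MQ4, color=black: max(397, 179, 434) = 434.

434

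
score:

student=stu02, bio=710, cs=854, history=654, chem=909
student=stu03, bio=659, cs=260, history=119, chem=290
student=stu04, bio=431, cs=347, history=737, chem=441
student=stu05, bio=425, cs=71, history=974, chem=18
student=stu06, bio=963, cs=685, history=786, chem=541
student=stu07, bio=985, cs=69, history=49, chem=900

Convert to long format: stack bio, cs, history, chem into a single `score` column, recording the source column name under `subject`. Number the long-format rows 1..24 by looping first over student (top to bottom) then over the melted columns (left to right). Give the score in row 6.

260

24 rows total (6 × 4). Row 6: index ⌊(6-1)/4⌋ = 1 into student → stu03; (6-1) mod 4 = 1 into the melted columns → cs.
So row 6 is (stu03, cs, 260); score = 260.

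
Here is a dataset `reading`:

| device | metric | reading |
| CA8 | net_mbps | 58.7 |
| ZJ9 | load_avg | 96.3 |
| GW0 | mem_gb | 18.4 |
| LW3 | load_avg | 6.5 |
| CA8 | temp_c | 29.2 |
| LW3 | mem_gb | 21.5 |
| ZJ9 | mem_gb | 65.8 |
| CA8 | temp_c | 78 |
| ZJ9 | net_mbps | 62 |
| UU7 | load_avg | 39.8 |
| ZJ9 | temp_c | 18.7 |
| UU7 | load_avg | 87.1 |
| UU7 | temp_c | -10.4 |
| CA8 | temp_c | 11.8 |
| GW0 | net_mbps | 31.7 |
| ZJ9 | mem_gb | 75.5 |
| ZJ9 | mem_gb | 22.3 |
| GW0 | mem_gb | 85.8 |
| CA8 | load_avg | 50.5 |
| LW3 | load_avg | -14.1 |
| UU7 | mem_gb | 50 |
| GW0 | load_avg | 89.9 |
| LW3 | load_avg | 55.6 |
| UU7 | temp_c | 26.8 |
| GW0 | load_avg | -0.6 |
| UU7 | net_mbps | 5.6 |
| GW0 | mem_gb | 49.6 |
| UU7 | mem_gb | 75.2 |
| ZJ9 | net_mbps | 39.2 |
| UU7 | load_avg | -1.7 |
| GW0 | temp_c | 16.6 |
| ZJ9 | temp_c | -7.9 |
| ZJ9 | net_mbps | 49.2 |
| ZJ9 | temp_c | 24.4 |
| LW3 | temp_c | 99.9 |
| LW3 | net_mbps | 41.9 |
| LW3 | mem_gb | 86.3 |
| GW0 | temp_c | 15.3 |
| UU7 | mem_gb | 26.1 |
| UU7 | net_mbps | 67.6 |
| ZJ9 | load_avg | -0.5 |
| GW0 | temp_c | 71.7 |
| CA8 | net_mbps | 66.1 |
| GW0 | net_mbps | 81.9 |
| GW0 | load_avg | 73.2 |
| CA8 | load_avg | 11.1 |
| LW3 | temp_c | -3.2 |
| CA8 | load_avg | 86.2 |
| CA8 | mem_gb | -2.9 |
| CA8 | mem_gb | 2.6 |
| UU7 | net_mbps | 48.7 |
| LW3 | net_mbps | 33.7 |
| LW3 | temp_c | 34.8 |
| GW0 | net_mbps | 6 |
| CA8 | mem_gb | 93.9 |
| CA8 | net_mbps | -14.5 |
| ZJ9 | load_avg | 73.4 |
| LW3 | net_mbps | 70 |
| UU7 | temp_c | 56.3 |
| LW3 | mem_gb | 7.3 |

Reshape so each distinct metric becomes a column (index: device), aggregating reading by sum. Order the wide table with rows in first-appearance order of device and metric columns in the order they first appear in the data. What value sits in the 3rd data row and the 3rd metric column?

153.8

With rows in first-appearance order of device, row 3 is device=GW0. metric columns in first-appearance order: net_mbps, load_avg, mem_gb, temp_c; column 3 is mem_gb.
Long rows with device=GW0, metric=mem_gb: 18.4 + 85.8 + 49.6 = 153.8.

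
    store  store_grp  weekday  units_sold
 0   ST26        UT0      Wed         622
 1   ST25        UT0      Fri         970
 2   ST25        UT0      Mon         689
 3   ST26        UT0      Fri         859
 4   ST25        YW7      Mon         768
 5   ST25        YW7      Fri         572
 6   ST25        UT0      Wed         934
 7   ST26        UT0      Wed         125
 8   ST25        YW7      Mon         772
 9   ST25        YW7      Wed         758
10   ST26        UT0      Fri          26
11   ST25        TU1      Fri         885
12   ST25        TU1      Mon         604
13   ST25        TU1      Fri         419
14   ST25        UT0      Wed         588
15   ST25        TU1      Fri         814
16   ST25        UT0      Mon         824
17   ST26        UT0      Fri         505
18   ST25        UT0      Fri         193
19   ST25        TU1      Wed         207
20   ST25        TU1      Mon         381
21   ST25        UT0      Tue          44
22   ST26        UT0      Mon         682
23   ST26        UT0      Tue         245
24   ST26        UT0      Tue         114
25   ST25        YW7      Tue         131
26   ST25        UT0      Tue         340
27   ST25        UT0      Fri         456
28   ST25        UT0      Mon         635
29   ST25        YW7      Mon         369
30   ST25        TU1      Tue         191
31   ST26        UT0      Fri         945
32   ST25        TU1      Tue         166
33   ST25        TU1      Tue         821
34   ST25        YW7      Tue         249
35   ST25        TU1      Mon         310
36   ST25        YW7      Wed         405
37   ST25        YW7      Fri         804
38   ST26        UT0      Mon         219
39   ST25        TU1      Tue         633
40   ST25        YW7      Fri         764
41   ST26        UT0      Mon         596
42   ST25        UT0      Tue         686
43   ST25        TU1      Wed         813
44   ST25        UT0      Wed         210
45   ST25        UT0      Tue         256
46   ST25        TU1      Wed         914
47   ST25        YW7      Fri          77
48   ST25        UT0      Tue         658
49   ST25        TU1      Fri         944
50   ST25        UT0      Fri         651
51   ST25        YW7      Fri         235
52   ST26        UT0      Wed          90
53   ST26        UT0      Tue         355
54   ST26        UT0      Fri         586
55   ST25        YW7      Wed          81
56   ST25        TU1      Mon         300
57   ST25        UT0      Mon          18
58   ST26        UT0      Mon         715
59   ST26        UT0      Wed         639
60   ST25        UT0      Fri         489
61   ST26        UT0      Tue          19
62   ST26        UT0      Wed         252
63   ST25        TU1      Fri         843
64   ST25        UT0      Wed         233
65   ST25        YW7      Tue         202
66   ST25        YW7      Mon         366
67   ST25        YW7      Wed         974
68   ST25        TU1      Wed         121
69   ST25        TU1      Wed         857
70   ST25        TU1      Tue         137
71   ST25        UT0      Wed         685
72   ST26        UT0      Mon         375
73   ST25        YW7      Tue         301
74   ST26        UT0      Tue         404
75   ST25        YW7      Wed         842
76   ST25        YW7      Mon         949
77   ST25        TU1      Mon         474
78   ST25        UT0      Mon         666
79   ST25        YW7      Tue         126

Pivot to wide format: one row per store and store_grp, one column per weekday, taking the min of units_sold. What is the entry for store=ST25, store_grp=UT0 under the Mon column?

18

Rows with store=ST25, store_grp=UT0 and weekday=Mon: units_sold values are 689, 824, 635, 18, 666.
min(689, 824, 635, 18, 666) = 18.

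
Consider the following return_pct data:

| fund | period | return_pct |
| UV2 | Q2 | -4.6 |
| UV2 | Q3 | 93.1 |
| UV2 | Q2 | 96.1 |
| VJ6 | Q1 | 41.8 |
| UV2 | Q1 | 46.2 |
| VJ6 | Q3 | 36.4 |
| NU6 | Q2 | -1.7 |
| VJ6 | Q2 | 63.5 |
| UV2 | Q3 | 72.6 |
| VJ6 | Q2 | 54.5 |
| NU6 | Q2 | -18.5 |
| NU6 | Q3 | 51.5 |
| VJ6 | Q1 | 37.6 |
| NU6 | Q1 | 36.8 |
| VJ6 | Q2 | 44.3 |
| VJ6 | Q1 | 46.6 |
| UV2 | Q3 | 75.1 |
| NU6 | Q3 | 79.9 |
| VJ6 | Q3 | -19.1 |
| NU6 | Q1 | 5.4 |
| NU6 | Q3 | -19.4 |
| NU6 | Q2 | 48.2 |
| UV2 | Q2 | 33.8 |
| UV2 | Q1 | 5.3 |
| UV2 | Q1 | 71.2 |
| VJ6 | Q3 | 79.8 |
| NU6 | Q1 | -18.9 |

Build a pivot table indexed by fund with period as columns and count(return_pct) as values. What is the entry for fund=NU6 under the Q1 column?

Rows with fund=NU6 and period=Q1: return_pct values are 36.8, 5.4, -18.9.
3 rows match — count = 3.

3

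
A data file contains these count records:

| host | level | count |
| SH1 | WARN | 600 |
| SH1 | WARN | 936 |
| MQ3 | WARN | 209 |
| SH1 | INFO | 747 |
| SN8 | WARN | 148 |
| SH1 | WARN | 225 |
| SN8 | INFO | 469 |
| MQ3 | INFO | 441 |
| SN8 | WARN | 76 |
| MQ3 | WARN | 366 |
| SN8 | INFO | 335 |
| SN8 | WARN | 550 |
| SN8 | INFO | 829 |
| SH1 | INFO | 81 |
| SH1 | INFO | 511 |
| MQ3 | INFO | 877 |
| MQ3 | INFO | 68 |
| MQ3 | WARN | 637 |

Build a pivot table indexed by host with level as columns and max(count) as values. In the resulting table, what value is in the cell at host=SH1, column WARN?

936

Rows with host=SH1 and level=WARN: count values are 600, 936, 225.
max(600, 936, 225) = 936.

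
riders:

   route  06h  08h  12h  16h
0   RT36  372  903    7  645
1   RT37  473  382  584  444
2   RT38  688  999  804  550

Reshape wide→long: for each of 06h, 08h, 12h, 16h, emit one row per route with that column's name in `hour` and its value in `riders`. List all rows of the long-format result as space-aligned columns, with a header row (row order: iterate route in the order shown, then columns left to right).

route  hour  riders
RT36   06h   372   
RT36   08h   903   
RT36   12h   7     
RT36   16h   645   
RT37   06h   473   
RT37   08h   382   
RT37   12h   584   
RT37   16h   444   
RT38   06h   688   
RT38   08h   999   
RT38   12h   804   
RT38   16h   550   

Each (route, column) pair becomes one row: 3 × 4 = 12 rows.
For example, (RT36, 06h) → riders=372.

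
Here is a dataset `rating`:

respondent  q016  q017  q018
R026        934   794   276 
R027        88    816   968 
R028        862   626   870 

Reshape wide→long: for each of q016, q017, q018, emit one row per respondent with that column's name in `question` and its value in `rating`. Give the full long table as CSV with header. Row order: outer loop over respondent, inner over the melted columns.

respondent,question,rating
R026,q016,934
R026,q017,794
R026,q018,276
R027,q016,88
R027,q017,816
R027,q018,968
R028,q016,862
R028,q017,626
R028,q018,870

Each (respondent, column) pair becomes one row: 3 × 3 = 9 rows.
For example, (R026, q016) → rating=934.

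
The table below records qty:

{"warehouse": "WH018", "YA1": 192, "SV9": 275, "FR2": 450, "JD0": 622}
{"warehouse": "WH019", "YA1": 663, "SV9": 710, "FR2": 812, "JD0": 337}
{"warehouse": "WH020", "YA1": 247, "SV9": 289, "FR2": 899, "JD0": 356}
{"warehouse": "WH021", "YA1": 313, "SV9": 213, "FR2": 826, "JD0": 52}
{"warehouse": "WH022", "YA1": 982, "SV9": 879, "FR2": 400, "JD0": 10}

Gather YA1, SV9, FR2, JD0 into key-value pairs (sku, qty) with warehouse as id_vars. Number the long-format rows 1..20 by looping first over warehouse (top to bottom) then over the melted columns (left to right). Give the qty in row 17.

20 rows total (5 × 4). Row 17: index ⌊(17-1)/4⌋ = 4 into warehouse → WH022; (17-1) mod 4 = 0 into the melted columns → YA1.
So row 17 is (WH022, YA1, 982); qty = 982.

982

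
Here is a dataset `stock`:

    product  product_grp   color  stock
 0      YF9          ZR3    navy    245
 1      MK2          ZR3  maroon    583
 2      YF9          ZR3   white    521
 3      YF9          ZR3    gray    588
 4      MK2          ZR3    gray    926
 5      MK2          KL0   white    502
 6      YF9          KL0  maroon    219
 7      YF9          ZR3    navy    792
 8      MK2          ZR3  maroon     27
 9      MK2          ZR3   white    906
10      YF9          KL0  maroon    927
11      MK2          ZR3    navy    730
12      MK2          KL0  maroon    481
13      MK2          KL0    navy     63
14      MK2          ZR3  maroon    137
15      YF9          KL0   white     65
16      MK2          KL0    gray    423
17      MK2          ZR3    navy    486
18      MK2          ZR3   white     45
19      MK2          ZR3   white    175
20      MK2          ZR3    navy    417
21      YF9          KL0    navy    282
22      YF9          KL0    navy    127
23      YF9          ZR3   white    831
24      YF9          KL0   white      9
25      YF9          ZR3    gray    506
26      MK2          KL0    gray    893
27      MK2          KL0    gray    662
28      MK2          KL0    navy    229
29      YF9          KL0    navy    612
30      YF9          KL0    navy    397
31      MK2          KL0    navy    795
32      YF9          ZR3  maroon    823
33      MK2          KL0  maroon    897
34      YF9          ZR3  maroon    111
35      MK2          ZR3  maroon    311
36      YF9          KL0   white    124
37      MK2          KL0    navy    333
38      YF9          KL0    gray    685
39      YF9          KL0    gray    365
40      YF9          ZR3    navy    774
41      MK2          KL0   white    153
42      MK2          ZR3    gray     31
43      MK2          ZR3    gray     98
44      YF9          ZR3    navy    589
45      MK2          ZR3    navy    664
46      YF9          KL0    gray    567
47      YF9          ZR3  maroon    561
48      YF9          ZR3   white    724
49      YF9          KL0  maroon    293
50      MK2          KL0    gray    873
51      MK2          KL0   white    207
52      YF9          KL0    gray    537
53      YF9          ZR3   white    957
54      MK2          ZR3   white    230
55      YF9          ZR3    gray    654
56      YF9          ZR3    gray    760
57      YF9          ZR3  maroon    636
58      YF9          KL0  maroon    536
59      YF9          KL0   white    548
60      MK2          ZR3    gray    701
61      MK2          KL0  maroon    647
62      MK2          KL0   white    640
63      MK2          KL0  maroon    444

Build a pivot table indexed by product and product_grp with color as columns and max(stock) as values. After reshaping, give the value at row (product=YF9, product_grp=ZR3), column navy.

Rows with product=YF9, product_grp=ZR3 and color=navy: stock values are 245, 792, 774, 589.
max(245, 792, 774, 589) = 792.

792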